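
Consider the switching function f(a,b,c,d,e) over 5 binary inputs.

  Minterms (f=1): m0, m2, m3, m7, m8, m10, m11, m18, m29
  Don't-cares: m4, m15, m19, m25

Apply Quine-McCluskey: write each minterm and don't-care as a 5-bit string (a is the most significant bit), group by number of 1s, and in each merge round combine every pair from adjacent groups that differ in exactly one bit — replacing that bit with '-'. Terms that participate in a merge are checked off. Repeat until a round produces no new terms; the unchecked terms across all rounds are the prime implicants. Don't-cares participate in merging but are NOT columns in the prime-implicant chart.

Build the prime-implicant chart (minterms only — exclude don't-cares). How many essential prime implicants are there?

size-2^0 implicants → 00000(✓)  00010(✓)  00011(✓)  00100(✓)  00111(✓)  01000(✓)  01010(✓)  01011(✓)  01111(✓)  10010(✓)  10011(✓)  11001(✓)  11101(✓)
size-2^1 implicants → -0010(✓)  -0011(✓)  0-000(✓)  0-010(✓)  0-011(✓)  0-111(✓)  00-00  00-11(✓)  000-0(✓)  0001-(✓)  01-11(✓)  010-0(✓)  0101-(✓)  1001-(✓)  11-01
size-2^2 implicants → -001-  0--11  0-0-0  0-01-
Unchecked terms (primes): -001-, 0--11, 0-0-0, 0-01-, 00-00, 11-01
Minterm coverage:
  m0 ⊆ 0-0-0,00-00
  m2 ⊆ -001-,0-0-0,0-01-
  m3 ⊆ -001-,0--11,0-01-
  m7 ⊆ 0--11 [E]
  m8 ⊆ 0-0-0 [E]
  m10 ⊆ 0-0-0,0-01-
  m11 ⊆ 0--11,0-01-
  m18 ⊆ -001- [E]
  m29 ⊆ 11-01 [E]
E = {-001-, 0--11, 0-0-0, 11-01}

4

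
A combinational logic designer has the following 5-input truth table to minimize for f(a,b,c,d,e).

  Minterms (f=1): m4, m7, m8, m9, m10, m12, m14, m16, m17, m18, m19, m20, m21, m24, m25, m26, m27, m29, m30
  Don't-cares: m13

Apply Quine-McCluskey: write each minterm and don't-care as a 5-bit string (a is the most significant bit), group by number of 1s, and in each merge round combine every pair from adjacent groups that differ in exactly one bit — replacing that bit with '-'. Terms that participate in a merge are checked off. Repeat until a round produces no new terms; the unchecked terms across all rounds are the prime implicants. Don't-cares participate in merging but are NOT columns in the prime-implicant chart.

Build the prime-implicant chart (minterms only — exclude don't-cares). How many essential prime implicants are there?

[col 0] 00100*, 00111, 01000*, 01001*, 01010*, 01100*, 01101*, 01110*, 10000*, 10001*, 10010*, 10011*, 10100*, 10101*, 11000*, 11001*, 11010*, 11011*, 11101*, 11110*
[col 1] -0100, -1000*, -1001*, -1010*, -1101*, -1110*, 0-100, 01-00*, 01-01*, 01-10*, 010-0*, 0100-*, 011-0*, 0110-*, 1-000*, 1-001*, 1-010*, 1-011*, 1-101*, 10-00*, 10-01*, 100-0*, 100-1*, 1000-*, 1001-*, 1010-*, 11-01*, 11-10*, 110-0*, 110-1*, 1100-*, 1101-*
[col 2] -1-01, -1-10, -10-0, -100-, 01--0, 01-0-, 1--01, 1-0-0*, 1-0-1*, 1-00-*, 1-01-*, 10-0-, 100--*, 110--*
[col 3] 1-0--
Prime implicants: -0100, -1-01, -1-10, -10-0, -100-, 0-100, 00111, 01--0, 01-0-, 1--01, 1-0--, 10-0-
PI chart (minterm → PIs covering it):
  4 | -0100,0-100
  7 | 00111  (sole → essential)
  8 | -10-0,-100-,01--0,01-0-
  9 | -1-01,-100-,01-0-
  10 | -1-10,-10-0,01--0
  12 | 0-100,01--0,01-0-
  14 | -1-10,01--0
  16 | 1-0--,10-0-
  17 | 1--01,1-0--,10-0-
  18 | 1-0--  (sole → essential)
  19 | 1-0--  (sole → essential)
  20 | -0100,10-0-
  21 | 1--01,10-0-
  24 | -10-0,-100-,1-0--
  25 | -1-01,-100-,1--01,1-0--
  26 | -1-10,-10-0,1-0--
  27 | 1-0--  (sole → essential)
  29 | -1-01,1--01
  30 | -1-10  (sole → essential)
Essential prime implicants: -1-10, 00111, 1-0--

3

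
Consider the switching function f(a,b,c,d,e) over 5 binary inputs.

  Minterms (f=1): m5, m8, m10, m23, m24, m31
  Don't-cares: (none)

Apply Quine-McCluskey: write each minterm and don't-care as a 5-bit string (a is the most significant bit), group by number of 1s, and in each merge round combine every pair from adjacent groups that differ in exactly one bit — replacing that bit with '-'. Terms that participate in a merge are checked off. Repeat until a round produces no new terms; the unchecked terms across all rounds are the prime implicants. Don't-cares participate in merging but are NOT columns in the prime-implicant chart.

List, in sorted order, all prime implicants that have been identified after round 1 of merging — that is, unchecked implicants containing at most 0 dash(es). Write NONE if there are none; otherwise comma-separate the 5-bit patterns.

00101

Round 0: 00101 01000✓ 01010✓ 10111✓ 11000✓ 11111✓
Round 1: -1000 010-0 1-111
PIs = {-1000, 00101, 010-0, 1-111}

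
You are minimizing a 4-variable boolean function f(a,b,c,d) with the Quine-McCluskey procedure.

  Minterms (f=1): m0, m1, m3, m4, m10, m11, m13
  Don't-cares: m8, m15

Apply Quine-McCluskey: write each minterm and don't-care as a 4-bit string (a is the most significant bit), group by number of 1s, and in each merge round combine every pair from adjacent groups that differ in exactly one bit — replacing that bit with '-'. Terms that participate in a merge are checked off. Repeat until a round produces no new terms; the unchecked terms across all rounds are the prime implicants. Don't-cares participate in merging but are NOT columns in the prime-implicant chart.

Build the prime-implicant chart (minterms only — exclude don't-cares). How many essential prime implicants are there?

[col 0] 0000*, 0001*, 0011*, 0100*, 1000*, 1010*, 1011*, 1101*, 1111*
[col 1] -000, -011, 0-00, 00-1, 000-, 1-11, 10-0, 101-, 11-1
Prime implicants: -000, -011, 0-00, 00-1, 000-, 1-11, 10-0, 101-, 11-1
PI chart (minterm → PIs covering it):
  0 | -000,0-00,000-
  1 | 00-1,000-
  3 | -011,00-1
  4 | 0-00  (sole → essential)
  10 | 10-0,101-
  11 | -011,1-11,101-
  13 | 11-1  (sole → essential)
Essential prime implicants: 0-00, 11-1

2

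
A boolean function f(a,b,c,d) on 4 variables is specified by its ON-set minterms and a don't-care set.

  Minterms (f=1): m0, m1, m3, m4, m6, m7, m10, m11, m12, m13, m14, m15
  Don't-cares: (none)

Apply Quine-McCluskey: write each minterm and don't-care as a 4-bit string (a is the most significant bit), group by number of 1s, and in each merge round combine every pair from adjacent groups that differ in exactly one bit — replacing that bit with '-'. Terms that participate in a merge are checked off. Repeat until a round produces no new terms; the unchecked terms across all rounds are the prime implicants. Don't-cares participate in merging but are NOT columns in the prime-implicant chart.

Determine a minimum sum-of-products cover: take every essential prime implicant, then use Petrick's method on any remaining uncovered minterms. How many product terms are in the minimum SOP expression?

size-2^0 implicants → 0000(✓)  0001(✓)  0011(✓)  0100(✓)  0110(✓)  0111(✓)  1010(✓)  1011(✓)  1100(✓)  1101(✓)  1110(✓)  1111(✓)
size-2^1 implicants → -011(✓)  -100(✓)  -110(✓)  -111(✓)  0-00  0-11(✓)  00-1  000-  01-0(✓)  011-(✓)  1-10(✓)  1-11(✓)  101-(✓)  11-0(✓)  11-1(✓)  110-(✓)  111-(✓)
size-2^2 implicants → --11  -1-0  -11-  1-1-  11--
Unchecked terms (primes): --11, -1-0, -11-, 0-00, 00-1, 000-, 1-1-, 11--
Minterm coverage:
  m0 ⊆ 0-00,000-
  m1 ⊆ 00-1,000-
  m3 ⊆ --11,00-1
  m4 ⊆ -1-0,0-00
  m6 ⊆ -1-0,-11-
  m7 ⊆ --11,-11-
  m10 ⊆ 1-1- [E]
  m11 ⊆ --11,1-1-
  m12 ⊆ -1-0,11--
  m13 ⊆ 11-- [E]
  m14 ⊆ -1-0,-11-,1-1-,11--
  m15 ⊆ --11,-11-,1-1-,11--
E = {1-1-, 11--}
Petrick residual → --11, -1-0, 000-
Cover = cd + bd' + a'b'c' + ac + ab  |cover|=5

5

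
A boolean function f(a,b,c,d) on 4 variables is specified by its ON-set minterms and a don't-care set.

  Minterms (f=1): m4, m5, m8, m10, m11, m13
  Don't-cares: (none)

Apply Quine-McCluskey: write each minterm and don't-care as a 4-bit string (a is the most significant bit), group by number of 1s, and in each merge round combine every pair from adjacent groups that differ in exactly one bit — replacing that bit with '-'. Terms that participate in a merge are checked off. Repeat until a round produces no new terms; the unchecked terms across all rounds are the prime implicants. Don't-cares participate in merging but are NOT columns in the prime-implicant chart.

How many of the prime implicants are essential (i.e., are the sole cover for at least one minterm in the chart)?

4

[col 0] 0100*, 0101*, 1000*, 1010*, 1011*, 1101*
[col 1] -101, 010-, 10-0, 101-
Prime implicants: -101, 010-, 10-0, 101-
PI chart (minterm → PIs covering it):
  4 | 010-  (sole → essential)
  5 | -101,010-
  8 | 10-0  (sole → essential)
  10 | 10-0,101-
  11 | 101-  (sole → essential)
  13 | -101  (sole → essential)
Essential prime implicants: -101, 010-, 10-0, 101-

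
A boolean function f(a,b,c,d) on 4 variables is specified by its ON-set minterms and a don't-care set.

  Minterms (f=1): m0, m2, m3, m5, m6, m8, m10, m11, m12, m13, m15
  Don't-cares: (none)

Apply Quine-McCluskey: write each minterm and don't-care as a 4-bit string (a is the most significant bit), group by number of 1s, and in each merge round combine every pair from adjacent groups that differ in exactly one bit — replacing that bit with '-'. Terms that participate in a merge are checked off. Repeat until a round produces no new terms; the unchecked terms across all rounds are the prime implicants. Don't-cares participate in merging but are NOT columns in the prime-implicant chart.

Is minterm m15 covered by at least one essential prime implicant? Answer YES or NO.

size-2^0 implicants → 0000(✓)  0010(✓)  0011(✓)  0101(✓)  0110(✓)  1000(✓)  1010(✓)  1011(✓)  1100(✓)  1101(✓)  1111(✓)
size-2^1 implicants → -000(✓)  -010(✓)  -011(✓)  -101  0-10  00-0(✓)  001-(✓)  1-00  1-11  10-0(✓)  101-(✓)  11-1  110-
size-2^2 implicants → -0-0  -01-
Unchecked terms (primes): -0-0, -01-, -101, 0-10, 1-00, 1-11, 11-1, 110-
Minterm coverage:
  m0 ⊆ -0-0 [E]
  m2 ⊆ -0-0,-01-,0-10
  m3 ⊆ -01- [E]
  m5 ⊆ -101 [E]
  m6 ⊆ 0-10 [E]
  m8 ⊆ -0-0,1-00
  m10 ⊆ -0-0,-01-
  m11 ⊆ -01-,1-11
  m12 ⊆ 1-00,110-
  m13 ⊆ -101,11-1,110-
  m15 ⊆ 1-11,11-1
E = {-0-0, -01-, -101, 0-10}

NO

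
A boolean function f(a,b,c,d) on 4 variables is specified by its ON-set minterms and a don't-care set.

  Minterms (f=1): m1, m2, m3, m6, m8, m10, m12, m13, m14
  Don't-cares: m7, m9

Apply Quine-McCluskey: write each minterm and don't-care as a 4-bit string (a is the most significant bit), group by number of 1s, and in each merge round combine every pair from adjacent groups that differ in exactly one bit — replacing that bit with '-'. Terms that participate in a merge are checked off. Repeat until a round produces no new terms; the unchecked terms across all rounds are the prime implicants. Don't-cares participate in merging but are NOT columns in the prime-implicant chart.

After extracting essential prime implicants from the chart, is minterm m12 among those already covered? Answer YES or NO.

Round 0: 0001✓ 0010✓ 0011✓ 0110✓ 0111✓ 1000✓ 1001✓ 1010✓ 1100✓ 1101✓ 1110✓
Round 1: -001 -010✓ -110✓ 0-10✓ 0-11✓ 00-1 001-✓ 011-✓ 1-00✓ 1-01✓ 1-10✓ 10-0✓ 100-✓ 11-0✓ 110-✓
Round 2: --10 0-1- 1--0 1-0-
PIs = {--10, -001, 0-1-, 00-1, 1--0, 1-0-}
Coverage chart:
  m1: -001,00-1
  m2: --10,0-1-
  m3: 0-1-,00-1
  m6: --10,0-1-
  m8: 1--0,1-0-
  m10: --10,1--0
  m12: 1--0,1-0-
  m13: 1-0- ←essential
  m14: --10,1--0
Essential: 1-0-

YES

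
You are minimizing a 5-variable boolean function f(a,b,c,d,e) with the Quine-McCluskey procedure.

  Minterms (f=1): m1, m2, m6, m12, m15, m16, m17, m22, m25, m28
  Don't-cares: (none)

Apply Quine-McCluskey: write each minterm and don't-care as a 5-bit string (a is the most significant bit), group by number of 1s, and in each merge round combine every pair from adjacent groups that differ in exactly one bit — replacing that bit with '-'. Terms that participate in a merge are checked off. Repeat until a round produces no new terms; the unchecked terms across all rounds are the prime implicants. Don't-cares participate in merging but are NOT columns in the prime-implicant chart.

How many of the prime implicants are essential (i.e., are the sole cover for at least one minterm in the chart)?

7

size-2^0 implicants → 00001(✓)  00010(✓)  00110(✓)  01100(✓)  01111  10000(✓)  10001(✓)  10110(✓)  11001(✓)  11100(✓)
size-2^1 implicants → -0001  -0110  -1100  00-10  1-001  1000-
Unchecked terms (primes): -0001, -0110, -1100, 00-10, 01111, 1-001, 1000-
Minterm coverage:
  m1 ⊆ -0001 [E]
  m2 ⊆ 00-10 [E]
  m6 ⊆ -0110,00-10
  m12 ⊆ -1100 [E]
  m15 ⊆ 01111 [E]
  m16 ⊆ 1000- [E]
  m17 ⊆ -0001,1-001,1000-
  m22 ⊆ -0110 [E]
  m25 ⊆ 1-001 [E]
  m28 ⊆ -1100 [E]
E = {-0001, -0110, -1100, 00-10, 01111, 1-001, 1000-}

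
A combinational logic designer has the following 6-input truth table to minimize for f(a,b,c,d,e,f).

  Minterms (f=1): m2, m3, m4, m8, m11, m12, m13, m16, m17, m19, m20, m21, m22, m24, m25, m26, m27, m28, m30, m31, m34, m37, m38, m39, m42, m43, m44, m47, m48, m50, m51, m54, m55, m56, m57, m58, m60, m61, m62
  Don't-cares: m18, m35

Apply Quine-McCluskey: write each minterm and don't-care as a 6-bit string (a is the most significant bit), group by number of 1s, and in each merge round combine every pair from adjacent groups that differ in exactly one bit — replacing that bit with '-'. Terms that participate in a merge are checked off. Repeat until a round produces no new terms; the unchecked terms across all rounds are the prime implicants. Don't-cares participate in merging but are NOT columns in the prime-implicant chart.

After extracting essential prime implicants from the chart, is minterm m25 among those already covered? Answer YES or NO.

NO

size-2^0 implicants → 000010(✓)  000011(✓)  000100(✓)  001000(✓)  001011(✓)  001100(✓)  001101(✓)  010000(✓)  010001(✓)  010010(✓)  010011(✓)  010100(✓)  010101(✓)  010110(✓)  011000(✓)  011001(✓)  011010(✓)  011011(✓)  011100(✓)  011110(✓)  011111(✓)  100010(✓)  100011(✓)  100101(✓)  100110(✓)  100111(✓)  101010(✓)  101011(✓)  101100(✓)  101111(✓)  110000(✓)  110010(✓)  110011(✓)  110110(✓)  110111(✓)  111000(✓)  111001(✓)  111010(✓)  111100(✓)  111101(✓)  111110(✓)
size-2^1 implicants → -00010(✓)  -00011(✓)  -01011(✓)  -01100(✓)  -10000(✓)  -10010(✓)  -10011(✓)  -10110(✓)  -11000(✓)  -11001(✓)  -11010(✓)  -11100(✓)  -11110(✓)  0-0010(✓)  0-0011(✓)  0-0100(✓)  0-1000(✓)  0-1011(✓)  0-1100(✓)  00-011(✓)  00-100(✓)  00001-(✓)  001-00(✓)  00110-  01-000(✓)  01-001(✓)  01-010(✓)  01-011(✓)  01-100(✓)  01-110(✓)  010-00(✓)  010-01(✓)  010-10(✓)  0100-0(✓)  0100-1(✓)  01000-(✓)  01001-(✓)  0101-0(✓)  01010-(✓)  011-00(✓)  011-10(✓)  011-11(✓)  0110-0(✓)  0110-1(✓)  01100-(✓)  01101-(✓)  0111-0(✓)  01111-(✓)  1-0010(✓)  1-0011(✓)  1-0110(✓)  1-0111(✓)  1-1010(✓)  1-1100(✓)  10-010(✓)  10-011(✓)  10-111(✓)  100-10(✓)  100-11(✓)  10001-(✓)  1001-1  10011-(✓)  101-11(✓)  10101-(✓)  11-000(✓)  11-010(✓)  11-110(✓)  110-10(✓)  110-11(✓)  1100-0(✓)  11001-(✓)  11011-(✓)  111-00(✓)  111-01(✓)  111-10(✓)  1110-0(✓)  11100-(✓)  1111-0(✓)  11110-(✓)
size-2^2 implicants → --0010(✓)  --0011(✓)  --1100  -0-011  -0001-(✓)  -1-000(✓)  -1-010(✓)  -1-110(✓)  -10-10(✓)  -100-0(✓)  -1001-(✓)  -11-00(✓)  -11-10(✓)  -110-0(✓)  -1100-  -111-0(✓)  0--011  0--100  0-001-(✓)  0-1-00  01--00(✓)  01--10(✓)  01-0-0(✓)  01-0-1(✓)  01-00-(✓)  01-01-(✓)  01-1-0(✓)  010--0(✓)  010-0-  0100--(✓)  011--0(✓)  011-1-  0110--(✓)  1--010  1-0-10(✓)  1-0-11(✓)  1-001-(✓)  1-011-(✓)  10--11  10-01-  100-1-(✓)  11--10(✓)  11-0-0(✓)  110-1-(✓)  111--0(✓)  111-0-
size-2^3 implicants → --001-  -1--10  -1-0-0  -11--0  01---0  01-0--  1-0-1-
Unchecked terms (primes): --001-, --1100, -0-011, -1--10, -1-0-0, -11--0, -1100-, 0--011, 0--100, 0-1-00, 00110-, 01---0, 01-0--, 010-0-, 011-1-, 1--010, 1-0-1-, 10--11, 10-01-, 1001-1, 111-0-
Minterm coverage:
  m2 ⊆ --001- [E]
  m3 ⊆ --001-,-0-011,0--011
  m4 ⊆ 0--100 [E]
  m8 ⊆ 0-1-00 [E]
  m11 ⊆ -0-011,0--011
  m12 ⊆ --1100,0--100,0-1-00,00110-
  m13 ⊆ 00110- [E]
  m16 ⊆ -1-0-0,01---0,01-0--,010-0-
  m17 ⊆ 01-0--,010-0-
  m19 ⊆ --001-,0--011,01-0--
  m20 ⊆ 0--100,01---0,010-0-
  m21 ⊆ 010-0- [E]
  m22 ⊆ -1--10,01---0
  m24 ⊆ -1-0-0,-11--0,-1100-,0-1-00,01---0,01-0--
  m25 ⊆ -1100-,01-0--
  m26 ⊆ -1--10,-1-0-0,-11--0,01---0,01-0--,011-1-
  m27 ⊆ 0--011,01-0--,011-1-
  m28 ⊆ --1100,-11--0,0--100,0-1-00,01---0
  m30 ⊆ -1--10,-11--0,01---0,011-1-
  m31 ⊆ 011-1- [E]
  m34 ⊆ --001-,1--010,1-0-1-,10-01-
  m37 ⊆ 1001-1 [E]
  m38 ⊆ 1-0-1- [E]
  m39 ⊆ 1-0-1-,10--11,1001-1
  m42 ⊆ 1--010,10-01-
  m43 ⊆ -0-011,10--11,10-01-
  m44 ⊆ --1100 [E]
  m47 ⊆ 10--11 [E]
  m48 ⊆ -1-0-0 [E]
  m50 ⊆ --001-,-1--10,-1-0-0,1--010,1-0-1-
  m51 ⊆ --001-,1-0-1-
  m54 ⊆ -1--10,1-0-1-
  m55 ⊆ 1-0-1- [E]
  m56 ⊆ -1-0-0,-11--0,-1100-,111-0-
  m57 ⊆ -1100-,111-0-
  m58 ⊆ -1--10,-1-0-0,-11--0,1--010
  m60 ⊆ --1100,-11--0,111-0-
  m61 ⊆ 111-0- [E]
  m62 ⊆ -1--10,-11--0
E = {--001-, --1100, -1-0-0, 0--100, 0-1-00, 00110-, 010-0-, 011-1-, 1-0-1-, 10--11, 1001-1, 111-0-}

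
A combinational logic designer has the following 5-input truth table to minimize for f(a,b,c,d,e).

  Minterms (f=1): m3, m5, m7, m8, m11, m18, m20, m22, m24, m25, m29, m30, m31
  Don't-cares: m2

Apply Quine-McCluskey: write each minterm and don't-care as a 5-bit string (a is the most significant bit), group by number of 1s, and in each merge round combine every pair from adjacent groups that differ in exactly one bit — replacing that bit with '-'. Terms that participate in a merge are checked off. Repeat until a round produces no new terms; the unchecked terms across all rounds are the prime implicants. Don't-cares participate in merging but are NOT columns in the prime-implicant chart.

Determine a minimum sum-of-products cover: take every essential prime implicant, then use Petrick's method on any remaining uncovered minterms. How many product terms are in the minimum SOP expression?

size-2^0 implicants → 00010(✓)  00011(✓)  00101(✓)  00111(✓)  01000(✓)  01011(✓)  10010(✓)  10100(✓)  10110(✓)  11000(✓)  11001(✓)  11101(✓)  11110(✓)  11111(✓)
size-2^1 implicants → -0010  -1000  0-011  00-11  0001-  001-1  1-110  10-10  101-0  11-01  1100-  111-1  1111-
Unchecked terms (primes): -0010, -1000, 0-011, 00-11, 0001-, 001-1, 1-110, 10-10, 101-0, 11-01, 1100-, 111-1, 1111-
Minterm coverage:
  m3 ⊆ 0-011,00-11,0001-
  m5 ⊆ 001-1 [E]
  m7 ⊆ 00-11,001-1
  m8 ⊆ -1000 [E]
  m11 ⊆ 0-011 [E]
  m18 ⊆ -0010,10-10
  m20 ⊆ 101-0 [E]
  m22 ⊆ 1-110,10-10,101-0
  m24 ⊆ -1000,1100-
  m25 ⊆ 11-01,1100-
  m29 ⊆ 11-01,111-1
  m30 ⊆ 1-110,1111-
  m31 ⊆ 111-1,1111-
E = {-1000, 0-011, 001-1, 101-0}
Petrick residual → -0010, 11-01, 1111-
Cover = b'c'de' + bc'd'e' + a'c'de + a'b'ce + ab'ce' + abd'e + abcd  |cover|=7

7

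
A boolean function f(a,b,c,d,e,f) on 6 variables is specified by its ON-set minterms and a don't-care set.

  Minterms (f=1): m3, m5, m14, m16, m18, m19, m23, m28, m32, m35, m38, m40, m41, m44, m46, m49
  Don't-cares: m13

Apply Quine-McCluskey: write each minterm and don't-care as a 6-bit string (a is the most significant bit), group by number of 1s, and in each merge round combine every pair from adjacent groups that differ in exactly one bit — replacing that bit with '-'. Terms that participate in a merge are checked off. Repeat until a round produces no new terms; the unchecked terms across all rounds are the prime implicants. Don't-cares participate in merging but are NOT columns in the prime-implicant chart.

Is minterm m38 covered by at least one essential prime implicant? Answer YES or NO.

YES

Round 0: 000011✓ 000101✓ 001101✓ 001110✓ 010000✓ 010010✓ 010011✓ 010111✓ 011100 100000✓ 100011✓ 100110✓ 101000✓ 101001✓ 101100✓ 101110✓ 110001
Round 1: -00011 -01110 0-0011 00-101 010-11 0100-0 01001- 10-000 10-110 101-00 10100- 1011-0
PIs = {-00011, -01110, 0-0011, 00-101, 010-11, 0100-0, 01001-, 011100, 10-000, 10-110, 101-00, 10100-, 1011-0, 110001}
Coverage chart:
  m3: -00011,0-0011
  m5: 00-101 ←essential
  m14: -01110 ←essential
  m16: 0100-0 ←essential
  m18: 0100-0,01001-
  m19: 0-0011,010-11,01001-
  m23: 010-11 ←essential
  m28: 011100 ←essential
  m32: 10-000 ←essential
  m35: -00011 ←essential
  m38: 10-110 ←essential
  m40: 10-000,101-00,10100-
  m41: 10100- ←essential
  m44: 101-00,1011-0
  m46: -01110,10-110,1011-0
  m49: 110001 ←essential
Essential: -00011, -01110, 00-101, 010-11, 0100-0, 011100, 10-000, 10-110, 10100-, 110001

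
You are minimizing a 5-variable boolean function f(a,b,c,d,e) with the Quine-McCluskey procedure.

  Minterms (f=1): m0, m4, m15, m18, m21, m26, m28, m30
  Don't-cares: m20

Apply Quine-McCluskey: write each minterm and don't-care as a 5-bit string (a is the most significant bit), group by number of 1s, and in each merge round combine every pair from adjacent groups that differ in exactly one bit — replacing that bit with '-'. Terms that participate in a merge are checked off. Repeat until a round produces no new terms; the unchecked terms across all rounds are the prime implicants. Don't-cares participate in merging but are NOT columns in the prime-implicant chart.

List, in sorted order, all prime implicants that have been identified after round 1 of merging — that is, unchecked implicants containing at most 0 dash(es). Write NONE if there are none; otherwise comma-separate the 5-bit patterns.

01111

size-2^0 implicants → 00000(✓)  00100(✓)  01111  10010(✓)  10100(✓)  10101(✓)  11010(✓)  11100(✓)  11110(✓)
size-2^1 implicants → -0100  00-00  1-010  1-100  1010-  11-10  111-0
Unchecked terms (primes): -0100, 00-00, 01111, 1-010, 1-100, 1010-, 11-10, 111-0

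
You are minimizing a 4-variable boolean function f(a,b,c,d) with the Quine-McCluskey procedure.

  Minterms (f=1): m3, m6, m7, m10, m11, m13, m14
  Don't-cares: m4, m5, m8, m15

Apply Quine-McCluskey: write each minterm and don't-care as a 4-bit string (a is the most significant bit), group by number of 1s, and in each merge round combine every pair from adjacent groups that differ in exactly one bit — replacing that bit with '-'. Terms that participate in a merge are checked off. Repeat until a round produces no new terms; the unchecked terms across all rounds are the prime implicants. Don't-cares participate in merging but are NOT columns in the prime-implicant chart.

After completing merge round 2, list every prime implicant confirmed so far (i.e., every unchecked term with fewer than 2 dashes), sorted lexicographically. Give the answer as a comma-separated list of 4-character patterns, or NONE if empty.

[col 0] 0011*, 0100*, 0101*, 0110*, 0111*, 1000*, 1010*, 1011*, 1101*, 1110*, 1111*
[col 1] -011*, -101*, -110*, -111*, 0-11*, 01-0*, 01-1*, 010-*, 011-*, 1-10*, 1-11*, 10-0, 101-*, 11-1*, 111-*
[col 2] --11, -1-1, -11-, 01--, 1-1-
Prime implicants: --11, -1-1, -11-, 01--, 1-1-, 10-0

10-0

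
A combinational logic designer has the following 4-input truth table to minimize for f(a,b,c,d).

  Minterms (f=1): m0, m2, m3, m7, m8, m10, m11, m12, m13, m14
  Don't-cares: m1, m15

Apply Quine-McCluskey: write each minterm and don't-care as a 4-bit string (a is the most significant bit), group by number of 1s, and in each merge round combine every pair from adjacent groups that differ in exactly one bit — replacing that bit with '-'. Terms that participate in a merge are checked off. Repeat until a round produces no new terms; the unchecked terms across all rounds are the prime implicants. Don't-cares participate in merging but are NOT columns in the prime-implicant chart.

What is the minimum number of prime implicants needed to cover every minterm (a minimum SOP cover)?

3

size-2^0 implicants → 0000(✓)  0001(✓)  0010(✓)  0011(✓)  0111(✓)  1000(✓)  1010(✓)  1011(✓)  1100(✓)  1101(✓)  1110(✓)  1111(✓)
size-2^1 implicants → -000(✓)  -010(✓)  -011(✓)  -111(✓)  0-11(✓)  00-0(✓)  00-1(✓)  000-(✓)  001-(✓)  1-00(✓)  1-10(✓)  1-11(✓)  10-0(✓)  101-(✓)  11-0(✓)  11-1(✓)  110-(✓)  111-(✓)
size-2^2 implicants → --11  -0-0  -01-  00--  1--0  1-1-  11--
Unchecked terms (primes): --11, -0-0, -01-, 00--, 1--0, 1-1-, 11--
Minterm coverage:
  m0 ⊆ -0-0,00--
  m2 ⊆ -0-0,-01-,00--
  m3 ⊆ --11,-01-,00--
  m7 ⊆ --11 [E]
  m8 ⊆ -0-0,1--0
  m10 ⊆ -0-0,-01-,1--0,1-1-
  m11 ⊆ --11,-01-,1-1-
  m12 ⊆ 1--0,11--
  m13 ⊆ 11-- [E]
  m14 ⊆ 1--0,1-1-,11--
E = {--11, 11--}
Petrick residual → -0-0
Cover = cd + b'd' + ab  |cover|=3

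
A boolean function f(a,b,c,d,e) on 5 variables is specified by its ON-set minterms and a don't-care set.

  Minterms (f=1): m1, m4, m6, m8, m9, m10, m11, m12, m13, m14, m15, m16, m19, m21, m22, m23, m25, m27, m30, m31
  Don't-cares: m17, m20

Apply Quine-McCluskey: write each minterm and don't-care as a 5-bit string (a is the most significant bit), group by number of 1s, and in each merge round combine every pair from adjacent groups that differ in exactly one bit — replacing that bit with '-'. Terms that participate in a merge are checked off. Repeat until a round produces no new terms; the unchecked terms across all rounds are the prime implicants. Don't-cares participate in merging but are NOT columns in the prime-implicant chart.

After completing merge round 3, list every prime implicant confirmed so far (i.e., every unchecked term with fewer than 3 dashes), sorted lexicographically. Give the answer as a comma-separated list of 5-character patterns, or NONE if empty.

--001, --110, -01-0, -1-11, -10-1, -111-, 0-1-0, 1--11, 1-0-1, 1-11-, 10--1, 10-0-, 101--

size-2^0 implicants → 00001(✓)  00100(✓)  00110(✓)  01000(✓)  01001(✓)  01010(✓)  01011(✓)  01100(✓)  01101(✓)  01110(✓)  01111(✓)  10000(✓)  10001(✓)  10011(✓)  10100(✓)  10101(✓)  10110(✓)  10111(✓)  11001(✓)  11011(✓)  11110(✓)  11111(✓)
size-2^1 implicants → -0001(✓)  -0100(✓)  -0110(✓)  -1001(✓)  -1011(✓)  -1110(✓)  -1111(✓)  0-001(✓)  0-100(✓)  0-110(✓)  001-0(✓)  01-00(✓)  01-01(✓)  01-10(✓)  01-11(✓)  010-0(✓)  010-1(✓)  0100-(✓)  0101-(✓)  011-0(✓)  011-1(✓)  0110-(✓)  0111-(✓)  1-001(✓)  1-011(✓)  1-110(✓)  1-111(✓)  10-00(✓)  10-01(✓)  10-11(✓)  100-1(✓)  1000-(✓)  101-0(✓)  101-1(✓)  1010-(✓)  1011-(✓)  11-11(✓)  110-1(✓)  1111-(✓)
size-2^2 implicants → --001  --110  -01-0  -1-11  -10-1  -111-  0-1-0  01--0(✓)  01--1(✓)  01-0-(✓)  01-1-(✓)  010--(✓)  011--(✓)  1--11  1-0-1  1-11-  10--1  10-0-  101--
size-2^3 implicants → 01---
Unchecked terms (primes): --001, --110, -01-0, -1-11, -10-1, -111-, 0-1-0, 01---, 1--11, 1-0-1, 1-11-, 10--1, 10-0-, 101--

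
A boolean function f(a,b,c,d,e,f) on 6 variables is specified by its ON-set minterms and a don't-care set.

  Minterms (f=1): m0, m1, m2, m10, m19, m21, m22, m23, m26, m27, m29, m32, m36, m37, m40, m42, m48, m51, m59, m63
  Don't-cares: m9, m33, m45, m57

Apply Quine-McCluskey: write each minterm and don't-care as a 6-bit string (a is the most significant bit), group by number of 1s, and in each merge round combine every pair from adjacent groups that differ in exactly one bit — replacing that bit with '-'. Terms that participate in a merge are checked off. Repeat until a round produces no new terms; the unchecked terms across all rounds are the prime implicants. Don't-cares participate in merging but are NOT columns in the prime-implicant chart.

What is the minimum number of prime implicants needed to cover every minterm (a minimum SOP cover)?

size-2^0 implicants → 000000(✓)  000001(✓)  000010(✓)  001001(✓)  001010(✓)  010011(✓)  010101(✓)  010110(✓)  010111(✓)  011010(✓)  011011(✓)  011101(✓)  100000(✓)  100001(✓)  100100(✓)  100101(✓)  101000(✓)  101010(✓)  101101(✓)  110000(✓)  110011(✓)  111001(✓)  111011(✓)  111111(✓)
size-2^1 implicants → -00000(✓)  -00001(✓)  -01010  -10011(✓)  -11011(✓)  0-1010  00-001  00-010  0000-0  00000-(✓)  01-011(✓)  01-101  010-11  0101-1  01011-  01101-  1-0000  10-000  10-101  100-00(✓)  100-01(✓)  10000-(✓)  10010-(✓)  1010-0  11-011(✓)  111-11  1110-1
size-2^2 implicants → -0000-  -1-011  100-0-
Unchecked terms (primes): -0000-, -01010, -1-011, 0-1010, 00-001, 00-010, 0000-0, 01-101, 010-11, 0101-1, 01011-, 01101-, 1-0000, 10-000, 10-101, 100-0-, 1010-0, 111-11, 1110-1
Minterm coverage:
  m0 ⊆ -0000-,0000-0
  m1 ⊆ -0000-,00-001
  m2 ⊆ 00-010,0000-0
  m10 ⊆ -01010,0-1010,00-010
  m19 ⊆ -1-011,010-11
  m21 ⊆ 01-101,0101-1
  m22 ⊆ 01011- [E]
  m23 ⊆ 010-11,0101-1,01011-
  m26 ⊆ 0-1010,01101-
  m27 ⊆ -1-011,01101-
  m29 ⊆ 01-101 [E]
  m32 ⊆ -0000-,1-0000,10-000,100-0-
  m36 ⊆ 100-0- [E]
  m37 ⊆ 10-101,100-0-
  m40 ⊆ 10-000,1010-0
  m42 ⊆ -01010,1010-0
  m48 ⊆ 1-0000 [E]
  m51 ⊆ -1-011 [E]
  m59 ⊆ -1-011,111-11,1110-1
  m63 ⊆ 111-11 [E]
E = {-1-011, 01-101, 01011-, 1-0000, 100-0-, 111-11}
Petrick residual → -0000-, 0-1010, 00-010, 1010-0
Cover = b'c'd'e' + bd'ef + a'cd'ef' + a'b'd'ef' + a'bde'f + a'bc'de + ac'd'e'f' + ab'c'e' + ab'cd'f' + abcef  |cover|=10

10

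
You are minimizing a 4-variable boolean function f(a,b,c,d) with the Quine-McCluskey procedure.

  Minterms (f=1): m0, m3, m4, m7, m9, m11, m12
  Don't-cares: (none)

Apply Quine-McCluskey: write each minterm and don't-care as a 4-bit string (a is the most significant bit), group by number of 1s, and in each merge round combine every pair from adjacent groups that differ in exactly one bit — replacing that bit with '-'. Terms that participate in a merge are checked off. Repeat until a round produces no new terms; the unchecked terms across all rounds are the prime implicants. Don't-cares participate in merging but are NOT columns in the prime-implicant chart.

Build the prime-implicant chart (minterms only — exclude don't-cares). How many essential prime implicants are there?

4

Round 0: 0000✓ 0011✓ 0100✓ 0111✓ 1001✓ 1011✓ 1100✓
Round 1: -011 -100 0-00 0-11 10-1
PIs = {-011, -100, 0-00, 0-11, 10-1}
Coverage chart:
  m0: 0-00 ←essential
  m3: -011,0-11
  m4: -100,0-00
  m7: 0-11 ←essential
  m9: 10-1 ←essential
  m11: -011,10-1
  m12: -100 ←essential
Essential: -100, 0-00, 0-11, 10-1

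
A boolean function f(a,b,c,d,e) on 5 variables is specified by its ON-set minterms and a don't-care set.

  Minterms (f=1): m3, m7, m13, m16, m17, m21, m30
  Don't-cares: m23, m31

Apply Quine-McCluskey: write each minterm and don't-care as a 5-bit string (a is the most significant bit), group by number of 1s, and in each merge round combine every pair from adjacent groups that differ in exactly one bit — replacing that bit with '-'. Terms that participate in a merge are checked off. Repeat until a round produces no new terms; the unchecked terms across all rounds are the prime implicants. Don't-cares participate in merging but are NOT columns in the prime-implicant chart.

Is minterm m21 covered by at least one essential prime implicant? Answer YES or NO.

NO

size-2^0 implicants → 00011(✓)  00111(✓)  01101  10000(✓)  10001(✓)  10101(✓)  10111(✓)  11110(✓)  11111(✓)
size-2^1 implicants → -0111  00-11  1-111  10-01  1000-  101-1  1111-
Unchecked terms (primes): -0111, 00-11, 01101, 1-111, 10-01, 1000-, 101-1, 1111-
Minterm coverage:
  m3 ⊆ 00-11 [E]
  m7 ⊆ -0111,00-11
  m13 ⊆ 01101 [E]
  m16 ⊆ 1000- [E]
  m17 ⊆ 10-01,1000-
  m21 ⊆ 10-01,101-1
  m30 ⊆ 1111- [E]
E = {00-11, 01101, 1000-, 1111-}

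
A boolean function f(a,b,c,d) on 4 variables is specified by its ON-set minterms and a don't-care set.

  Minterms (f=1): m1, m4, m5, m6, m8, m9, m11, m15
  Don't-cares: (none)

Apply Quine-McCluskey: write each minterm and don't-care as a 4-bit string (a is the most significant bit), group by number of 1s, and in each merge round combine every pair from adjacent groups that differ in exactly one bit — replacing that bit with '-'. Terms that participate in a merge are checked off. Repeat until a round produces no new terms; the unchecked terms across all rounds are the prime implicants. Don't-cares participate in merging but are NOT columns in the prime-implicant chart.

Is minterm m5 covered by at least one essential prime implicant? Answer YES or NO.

[col 0] 0001*, 0100*, 0101*, 0110*, 1000*, 1001*, 1011*, 1111*
[col 1] -001, 0-01, 01-0, 010-, 1-11, 10-1, 100-
Prime implicants: -001, 0-01, 01-0, 010-, 1-11, 10-1, 100-
PI chart (minterm → PIs covering it):
  1 | -001,0-01
  4 | 01-0,010-
  5 | 0-01,010-
  6 | 01-0  (sole → essential)
  8 | 100-  (sole → essential)
  9 | -001,10-1,100-
  11 | 1-11,10-1
  15 | 1-11  (sole → essential)
Essential prime implicants: 01-0, 1-11, 100-

NO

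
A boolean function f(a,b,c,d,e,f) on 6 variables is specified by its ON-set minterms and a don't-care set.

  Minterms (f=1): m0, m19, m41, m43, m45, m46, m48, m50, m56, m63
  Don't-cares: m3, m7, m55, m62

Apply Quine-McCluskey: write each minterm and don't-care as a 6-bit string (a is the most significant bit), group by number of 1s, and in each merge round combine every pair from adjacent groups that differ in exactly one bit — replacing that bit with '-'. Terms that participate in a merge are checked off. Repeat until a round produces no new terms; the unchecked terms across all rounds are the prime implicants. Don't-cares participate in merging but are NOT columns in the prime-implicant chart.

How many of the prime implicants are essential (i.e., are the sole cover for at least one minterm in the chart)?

[col 0] 000000, 000011*, 000111*, 010011*, 101001*, 101011*, 101101*, 101110*, 110000*, 110010*, 110111*, 111000*, 111110*, 111111*
[col 1] 0-0011, 000-11, 1-1110, 101-01, 1010-1, 11-000, 11-111, 1100-0, 11111-
Prime implicants: 0-0011, 000-11, 000000, 1-1110, 101-01, 1010-1, 11-000, 11-111, 1100-0, 11111-
PI chart (minterm → PIs covering it):
  0 | 000000  (sole → essential)
  19 | 0-0011  (sole → essential)
  41 | 101-01,1010-1
  43 | 1010-1  (sole → essential)
  45 | 101-01  (sole → essential)
  46 | 1-1110  (sole → essential)
  48 | 11-000,1100-0
  50 | 1100-0  (sole → essential)
  56 | 11-000  (sole → essential)
  63 | 11-111,11111-
Essential prime implicants: 0-0011, 000000, 1-1110, 101-01, 1010-1, 11-000, 1100-0

7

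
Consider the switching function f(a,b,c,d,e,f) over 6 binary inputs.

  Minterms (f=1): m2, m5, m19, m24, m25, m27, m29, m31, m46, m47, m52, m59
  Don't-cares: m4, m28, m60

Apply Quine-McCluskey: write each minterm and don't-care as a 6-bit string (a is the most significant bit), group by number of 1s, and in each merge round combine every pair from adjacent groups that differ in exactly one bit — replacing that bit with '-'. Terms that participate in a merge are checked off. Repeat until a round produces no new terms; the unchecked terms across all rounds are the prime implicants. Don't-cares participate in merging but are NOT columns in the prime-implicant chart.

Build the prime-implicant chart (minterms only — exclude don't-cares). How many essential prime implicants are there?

8

[col 0] 000010, 000100*, 000101*, 010011*, 011000*, 011001*, 011011*, 011100*, 011101*, 011111*, 101110*, 101111*, 110100*, 111011*, 111100*
[col 1] -11011, -11100, 00010-, 01-011, 011-00*, 011-01*, 011-11*, 0110-1*, 01100-*, 0111-1*, 01110-*, 10111-, 11-100
[col 2] 011--1, 011-0-
Prime implicants: -11011, -11100, 000010, 00010-, 01-011, 011--1, 011-0-, 10111-, 11-100
PI chart (minterm → PIs covering it):
  2 | 000010  (sole → essential)
  5 | 00010-  (sole → essential)
  19 | 01-011  (sole → essential)
  24 | 011-0-  (sole → essential)
  25 | 011--1,011-0-
  27 | -11011,01-011,011--1
  29 | 011--1,011-0-
  31 | 011--1  (sole → essential)
  46 | 10111-  (sole → essential)
  47 | 10111-  (sole → essential)
  52 | 11-100  (sole → essential)
  59 | -11011  (sole → essential)
Essential prime implicants: -11011, 000010, 00010-, 01-011, 011--1, 011-0-, 10111-, 11-100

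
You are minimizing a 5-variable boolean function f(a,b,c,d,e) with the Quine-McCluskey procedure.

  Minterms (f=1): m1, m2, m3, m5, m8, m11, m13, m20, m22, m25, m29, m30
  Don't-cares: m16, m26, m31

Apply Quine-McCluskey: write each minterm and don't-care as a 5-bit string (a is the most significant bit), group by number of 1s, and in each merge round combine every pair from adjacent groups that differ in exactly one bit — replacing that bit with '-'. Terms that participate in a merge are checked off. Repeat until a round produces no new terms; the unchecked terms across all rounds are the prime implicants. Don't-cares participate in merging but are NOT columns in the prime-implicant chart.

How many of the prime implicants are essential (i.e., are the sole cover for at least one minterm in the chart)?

4

[col 0] 00001*, 00010*, 00011*, 00101*, 01000, 01011*, 01101*, 10000*, 10100*, 10110*, 11001*, 11010*, 11101*, 11110*, 11111*
[col 1] -1101, 0-011, 0-101, 00-01, 000-1, 0001-, 1-110, 10-00, 101-0, 11-01, 11-10, 111-1, 1111-
Prime implicants: -1101, 0-011, 0-101, 00-01, 000-1, 0001-, 01000, 1-110, 10-00, 101-0, 11-01, 11-10, 111-1, 1111-
PI chart (minterm → PIs covering it):
  1 | 00-01,000-1
  2 | 0001-  (sole → essential)
  3 | 0-011,000-1,0001-
  5 | 0-101,00-01
  8 | 01000  (sole → essential)
  11 | 0-011  (sole → essential)
  13 | -1101,0-101
  20 | 10-00,101-0
  22 | 1-110,101-0
  25 | 11-01  (sole → essential)
  29 | -1101,11-01,111-1
  30 | 1-110,11-10,1111-
Essential prime implicants: 0-011, 0001-, 01000, 11-01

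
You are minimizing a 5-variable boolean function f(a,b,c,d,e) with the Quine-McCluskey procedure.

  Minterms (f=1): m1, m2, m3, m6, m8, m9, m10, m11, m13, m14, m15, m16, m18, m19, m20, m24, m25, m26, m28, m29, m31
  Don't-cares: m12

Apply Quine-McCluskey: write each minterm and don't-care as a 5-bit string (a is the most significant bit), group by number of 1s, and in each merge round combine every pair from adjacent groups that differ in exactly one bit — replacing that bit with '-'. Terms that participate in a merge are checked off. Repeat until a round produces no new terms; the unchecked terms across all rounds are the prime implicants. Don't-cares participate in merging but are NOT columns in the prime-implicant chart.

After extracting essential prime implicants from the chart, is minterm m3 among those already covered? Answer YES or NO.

YES

Round 0: 00001✓ 00010✓ 00011✓ 00110✓ 01000✓ 01001✓ 01010✓ 01011✓ 01100✓ 01101✓ 01110✓ 01111✓ 10000✓ 10010✓ 10011✓ 10100✓ 11000✓ 11001✓ 11010✓ 11100✓ 11101✓ 11111✓
Round 1: -0010✓ -0011✓ -1000✓ -1001✓ -1010✓ -1100✓ -1101✓ -1111✓ 0-001✓ 0-010✓ 0-011✓ 0-110✓ 00-10✓ 000-1✓ 0001-✓ 01-00✓ 01-01✓ 01-10✓ 01-11✓ 010-0✓ 010-1✓ 0100-✓ 0101-✓ 011-0✓ 011-1✓ 0110-✓ 0111-✓ 1-000✓ 1-010✓ 1-100✓ 10-00✓ 100-0✓ 1001-✓ 11-00✓ 11-01✓ 110-0✓ 1100-✓ 111-1✓ 1110-✓
Round 2: --010 -001- -1-00✓ -1-01✓ -10-0 -100-✓ -11-1 -110-✓ 0--10 0-0-1 0-01- 01--0✓ 01--1✓ 01-0-✓ 01-1-✓ 010--✓ 011--✓ 1--00 1-0-0 11-0-✓
Round 3: -1-0- 01---
PIs = {--010, -001-, -1-0-, -10-0, -11-1, 0--10, 0-0-1, 0-01-, 01---, 1--00, 1-0-0}
Coverage chart:
  m1: 0-0-1 ←essential
  m2: --010,-001-,0--10,0-01-
  m3: -001-,0-0-1,0-01-
  m6: 0--10 ←essential
  m8: -1-0-,-10-0,01---
  m9: -1-0-,0-0-1,01---
  m10: --010,-10-0,0--10,0-01-,01---
  m11: 0-0-1,0-01-,01---
  m13: -1-0-,-11-1,01---
  m14: 0--10,01---
  m15: -11-1,01---
  m16: 1--00,1-0-0
  m18: --010,-001-,1-0-0
  m19: -001- ←essential
  m20: 1--00 ←essential
  m24: -1-0-,-10-0,1--00,1-0-0
  m25: -1-0- ←essential
  m26: --010,-10-0,1-0-0
  m28: -1-0-,1--00
  m29: -1-0-,-11-1
  m31: -11-1 ←essential
Essential: -001-, -1-0-, -11-1, 0--10, 0-0-1, 1--00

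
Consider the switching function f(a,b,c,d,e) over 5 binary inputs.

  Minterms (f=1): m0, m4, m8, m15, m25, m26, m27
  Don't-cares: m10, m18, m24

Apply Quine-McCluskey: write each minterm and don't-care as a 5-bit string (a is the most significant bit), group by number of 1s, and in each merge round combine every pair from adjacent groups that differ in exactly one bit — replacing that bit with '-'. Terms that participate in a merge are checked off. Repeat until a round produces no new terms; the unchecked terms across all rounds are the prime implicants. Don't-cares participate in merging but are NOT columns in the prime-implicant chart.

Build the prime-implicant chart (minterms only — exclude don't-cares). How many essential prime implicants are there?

3

Round 0: 00000✓ 00100✓ 01000✓ 01010✓ 01111 10010✓ 11000✓ 11001✓ 11010✓ 11011✓
Round 1: -1000✓ -1010✓ 0-000 00-00 010-0✓ 1-010 110-0✓ 110-1✓ 1100-✓ 1101-✓
Round 2: -10-0 110--
PIs = {-10-0, 0-000, 00-00, 01111, 1-010, 110--}
Coverage chart:
  m0: 0-000,00-00
  m4: 00-00 ←essential
  m8: -10-0,0-000
  m15: 01111 ←essential
  m25: 110-- ←essential
  m26: -10-0,1-010,110--
  m27: 110-- ←essential
Essential: 00-00, 01111, 110--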